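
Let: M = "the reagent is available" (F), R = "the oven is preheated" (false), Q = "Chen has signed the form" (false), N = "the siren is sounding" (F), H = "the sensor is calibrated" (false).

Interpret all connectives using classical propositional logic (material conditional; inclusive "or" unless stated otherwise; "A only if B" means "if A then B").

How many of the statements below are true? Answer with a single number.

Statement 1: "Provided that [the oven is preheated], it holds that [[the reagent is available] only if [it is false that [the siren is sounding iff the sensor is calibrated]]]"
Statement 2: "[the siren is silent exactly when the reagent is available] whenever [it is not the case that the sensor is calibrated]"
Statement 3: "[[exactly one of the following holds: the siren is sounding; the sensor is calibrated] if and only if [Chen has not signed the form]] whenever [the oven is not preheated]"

1

Statement 1: Parsed as R -> (M -> ~(N <-> H))

N <-> H = F <-> F = T
~(N <-> H) = ~T = F
M -> ~(N <-> H) = F -> F = T
R -> (M -> ~(N <-> H)) = F -> T = T
So Statement 1 is true.

Statement 2: This is ~H -> (~N <-> M).

~H = ~F = T
~N = ~F = T
~N <-> M = T <-> F = F
~H -> (~N <-> M) = T -> F = F
Thus Statement 2 is false.

Statement 3: Parsed as ~R -> ((N xor H) <-> ~Q)

~R = ~F = T
N xor H = F xor F = F
~Q = ~F = T
(N xor H) <-> ~Q = F <-> T = F
~R -> ((N xor H) <-> ~Q) = T -> F = F
Thus Statement 3 is false.

True statements: 1.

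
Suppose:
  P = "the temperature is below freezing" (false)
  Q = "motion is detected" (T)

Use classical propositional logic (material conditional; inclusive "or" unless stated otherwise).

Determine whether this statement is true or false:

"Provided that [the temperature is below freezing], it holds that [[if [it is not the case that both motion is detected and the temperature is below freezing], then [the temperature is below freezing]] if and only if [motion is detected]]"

The statement is true.

In symbols: P → (((Q ↑ P) → P) ↔ Q)

Q ↑ P = T ↑ F = T
(Q ↑ P) → P = T → F = F
((Q ↑ P) → P) ↔ Q = F ↔ T = F
P → (((Q ↑ P) → P) ↔ Q) = F → F = T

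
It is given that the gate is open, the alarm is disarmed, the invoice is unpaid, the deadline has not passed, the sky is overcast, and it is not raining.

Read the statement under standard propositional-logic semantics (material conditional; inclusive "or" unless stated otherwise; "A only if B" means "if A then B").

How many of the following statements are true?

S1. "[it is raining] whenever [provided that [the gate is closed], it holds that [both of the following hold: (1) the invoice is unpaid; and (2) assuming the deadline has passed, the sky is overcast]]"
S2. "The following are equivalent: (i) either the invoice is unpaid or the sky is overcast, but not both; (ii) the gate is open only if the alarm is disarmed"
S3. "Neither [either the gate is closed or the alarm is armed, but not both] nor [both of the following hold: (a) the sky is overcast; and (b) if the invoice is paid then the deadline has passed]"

0

Let V = "the gate is open" (True), N = "the invoice is paid" (False), U = "the deadline has passed" (False), K = "the sky is overcast" (True), Q = "it is raining" (False), L = "the alarm is armed" (False).

S1: This is (not V -> (not N and (U -> K))) -> Q.

not V = not True = False
not N = not False = True
U -> K = False -> True = True
not N and (U -> K) = True and True = True
not V -> (not N and (U -> K)) = False -> True = True
(not V -> (not N and (U -> K))) -> Q = True -> False = False
Hence S1 is false.

S2: Formalization: (not N xor K) iff (V -> not L)

not N = not False = True
not N xor K = True xor True = False
not L = not False = True
V -> not L = True -> True = True
(not N xor K) iff (V -> not L) = False iff True = False
Hence S2 is false.

S3: This is (not V xor L) nor (K and (N -> U)).

not V = not True = False
not V xor L = False xor False = False
N -> U = False -> False = True
K and (N -> U) = True and True = True
(not V xor L) nor (K and (N -> U)) = False nor True = False
Thus S3 is false.

True statements: 0 (none).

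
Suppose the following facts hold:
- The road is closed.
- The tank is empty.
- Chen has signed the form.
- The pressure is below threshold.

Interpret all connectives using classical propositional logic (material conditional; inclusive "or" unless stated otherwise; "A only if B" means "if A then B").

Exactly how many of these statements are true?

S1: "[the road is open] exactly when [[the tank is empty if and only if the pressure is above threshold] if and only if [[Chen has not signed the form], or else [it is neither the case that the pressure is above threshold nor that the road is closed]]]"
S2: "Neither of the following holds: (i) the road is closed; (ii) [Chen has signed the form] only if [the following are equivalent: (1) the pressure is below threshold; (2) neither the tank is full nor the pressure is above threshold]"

0

Let M = "the road is closed" (T), V = "the tank is full" (F), U = "the pressure is above threshold" (F), H = "Chen has signed the form" (T).

S1: Formalization: ~M <-> ((~V <-> U) <-> (~H | (U nor M)))

~M = ~T = F
~V = ~F = T
~V <-> U = T <-> F = F
~H = ~T = F
U nor M = F nor T = F
~H | (U nor M) = F | F = F
(~V <-> U) <-> (~H | (U nor M)) = F <-> F = T
~M <-> ((~V <-> U) <-> (~H | (U nor M))) = F <-> T = F
Hence S1 is false.

S2: In symbols: M nor (H -> (~U <-> (V nor U)))

~U = ~F = T
V nor U = F nor F = T
~U <-> (V nor U) = T <-> T = T
H -> (~U <-> (V nor U)) = T -> T = T
M nor (H -> (~U <-> (V nor U))) = T nor T = F
Thus S2 is false.

0 of the 2 statements are true (none).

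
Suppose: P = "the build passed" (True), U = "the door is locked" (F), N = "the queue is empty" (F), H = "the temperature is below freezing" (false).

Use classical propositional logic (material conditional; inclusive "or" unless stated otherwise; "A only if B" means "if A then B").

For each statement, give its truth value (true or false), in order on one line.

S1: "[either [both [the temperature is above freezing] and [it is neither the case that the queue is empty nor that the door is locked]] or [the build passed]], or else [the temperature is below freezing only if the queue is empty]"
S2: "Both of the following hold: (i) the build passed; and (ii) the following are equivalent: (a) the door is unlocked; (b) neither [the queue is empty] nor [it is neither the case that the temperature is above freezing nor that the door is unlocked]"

S1: This is ((not H and (N nor U)) or P) or (H -> N).

not H = not False = True
N nor U = False nor False = True
not H and (N nor U) = True and True = True
(not H and (N nor U)) or P = True or True = True
H -> N = False -> False = True
((not H and (N nor U)) or P) or (H -> N) = True or True = True
Hence S1 is true.

S2: Parsed as P and (not U iff (N nor (not H nor not U)))

not U = not False = True
not H = not False = True
not U = not False = True
not H nor not U = True nor True = False
N nor (not H nor not U) = False nor False = True
not U iff (N nor (not H nor not U)) = True iff True = True
P and (not U iff (N nor (not H nor not U))) = True and True = True
Thus S2 is true.

S1 True; S2 True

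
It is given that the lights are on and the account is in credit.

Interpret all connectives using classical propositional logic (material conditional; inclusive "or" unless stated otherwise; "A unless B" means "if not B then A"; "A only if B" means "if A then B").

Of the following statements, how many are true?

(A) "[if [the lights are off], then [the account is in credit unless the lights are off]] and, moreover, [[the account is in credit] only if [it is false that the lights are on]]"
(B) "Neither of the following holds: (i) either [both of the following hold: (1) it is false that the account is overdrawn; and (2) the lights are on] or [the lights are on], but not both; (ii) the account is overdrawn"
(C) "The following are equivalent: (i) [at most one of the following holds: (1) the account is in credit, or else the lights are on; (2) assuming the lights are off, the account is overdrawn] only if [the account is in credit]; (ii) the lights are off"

Let G = "the lights are on" (True), Q = "the account is overdrawn" (False).

(A): Formalization: (not G -> (not Q or not G)) and (not Q -> not G)

not G = not True = False
not Q = not False = True
not G = not True = False
not Q or not G = True or False = True
not G -> (not Q or not G) = False -> True = True
not Q = not False = True
not G = not True = False
not Q -> not G = True -> False = False
(not G -> (not Q or not G)) and (not Q -> not G) = True and False = False
So (A) is false.

(B): Parsed as ((not Q and G) xor G) nor Q

not Q = not False = True
not Q and G = True and True = True
(not Q and G) xor G = True xor True = False
((not Q and G) xor G) nor Q = False nor False = True
So (B) is true.

(C): Formalization: (((not Q or G) nand (not G -> Q)) -> not Q) iff not G

not Q = not False = True
not Q or G = True or True = True
not G = not True = False
not G -> Q = False -> False = True
(not Q or G) nand (not G -> Q) = True nand True = False
not Q = not False = True
((not Q or G) nand (not G -> Q)) -> not Q = False -> True = True
not G = not True = False
(((not Q or G) nand (not G -> Q)) -> not Q) iff not G = True iff False = False
Thus (C) is false.

Count: 1.

1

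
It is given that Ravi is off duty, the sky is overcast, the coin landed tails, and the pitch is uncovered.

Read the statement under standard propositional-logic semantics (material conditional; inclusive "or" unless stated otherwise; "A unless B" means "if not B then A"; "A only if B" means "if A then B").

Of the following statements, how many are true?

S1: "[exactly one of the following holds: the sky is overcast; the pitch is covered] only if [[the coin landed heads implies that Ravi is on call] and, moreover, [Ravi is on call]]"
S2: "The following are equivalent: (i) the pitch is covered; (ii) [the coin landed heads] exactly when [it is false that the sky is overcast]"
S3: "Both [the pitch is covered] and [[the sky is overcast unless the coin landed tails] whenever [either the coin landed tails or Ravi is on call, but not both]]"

Let H = "the sky is overcast" (True), M = "the pitch is covered" (False), Q = "the coin landed heads" (False), N = "Ravi is on call" (False).

S1: In symbols: (H xor M) -> ((Q -> N) and N)

H xor M = True xor False = True
Q -> N = False -> False = True
(Q -> N) and N = True and False = False
(H xor M) -> ((Q -> N) and N) = True -> False = False
Hence S1 is false.

S2: Formalization: M iff (Q iff not H)

not H = not True = False
Q iff not H = False iff False = True
M iff (Q iff not H) = False iff True = False
Hence S2 is false.

S3: Parsed as M and ((not Q xor N) -> (H or not Q))

not Q = not False = True
not Q xor N = True xor False = True
not Q = not False = True
H or not Q = True or True = True
(not Q xor N) -> (H or not Q) = True -> True = True
M and ((not Q xor N) -> (H or not Q)) = False and True = False
Hence S3 is false.

Count: 0.

0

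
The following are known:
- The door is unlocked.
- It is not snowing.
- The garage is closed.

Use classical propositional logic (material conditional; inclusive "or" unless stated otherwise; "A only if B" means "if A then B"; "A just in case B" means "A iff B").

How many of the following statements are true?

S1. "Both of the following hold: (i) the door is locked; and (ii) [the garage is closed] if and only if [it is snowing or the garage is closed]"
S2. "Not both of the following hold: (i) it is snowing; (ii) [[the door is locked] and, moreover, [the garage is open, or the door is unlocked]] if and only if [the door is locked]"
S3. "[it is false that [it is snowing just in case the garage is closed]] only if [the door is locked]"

1

Let P = "the door is locked" (F), R = "the garage is closed" (T), Q = "it is snowing" (F).

S1: In symbols: P & (R <-> (Q | R))

Q | R = F | T = T
R <-> (Q | R) = T <-> T = T
P & (R <-> (Q | R)) = F & T = F
So S1 is false.

S2: Parsed as Q nand ((P & (~R | ~P)) <-> P)

~R = ~T = F
~P = ~F = T
~R | ~P = F | T = T
P & (~R | ~P) = F & T = F
(P & (~R | ~P)) <-> P = F <-> F = T
Q nand ((P & (~R | ~P)) <-> P) = F nand T = T
So S2 is true.

S3: Formalization: ~(Q <-> R) -> P

Q <-> R = F <-> T = F
~(Q <-> R) = ~F = T
~(Q <-> R) -> P = T -> F = F
Thus S3 is false.

1 of the 3 statements is true.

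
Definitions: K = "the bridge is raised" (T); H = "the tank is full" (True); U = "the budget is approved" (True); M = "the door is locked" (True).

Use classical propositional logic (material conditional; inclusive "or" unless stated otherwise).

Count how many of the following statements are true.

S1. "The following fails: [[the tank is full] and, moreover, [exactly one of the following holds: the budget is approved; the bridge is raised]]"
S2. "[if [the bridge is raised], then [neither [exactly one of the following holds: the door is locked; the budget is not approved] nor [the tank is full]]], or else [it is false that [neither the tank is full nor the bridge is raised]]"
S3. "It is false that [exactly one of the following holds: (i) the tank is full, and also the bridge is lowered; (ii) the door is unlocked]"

S1: Formalization: ~(H & (U xor K))

U xor K = T xor T = F
H & (U xor K) = T & F = F
~(H & (U xor K)) = ~F = T
So S1 is true.

S2: In symbols: (K -> ((M xor ~U) nor H)) | ~(H nor K)

~U = ~T = F
M xor ~U = T xor F = T
(M xor ~U) nor H = T nor T = F
K -> ((M xor ~U) nor H) = T -> F = F
H nor K = T nor T = F
~(H nor K) = ~F = T
(K -> ((M xor ~U) nor H)) | ~(H nor K) = F | T = T
Thus S2 is true.

S3: This is ~((H & ~K) xor ~M).

~K = ~T = F
H & ~K = T & F = F
~M = ~T = F
(H & ~K) xor ~M = F xor F = F
~((H & ~K) xor ~M) = ~F = T
Thus S3 is true.

True statements: 3.

3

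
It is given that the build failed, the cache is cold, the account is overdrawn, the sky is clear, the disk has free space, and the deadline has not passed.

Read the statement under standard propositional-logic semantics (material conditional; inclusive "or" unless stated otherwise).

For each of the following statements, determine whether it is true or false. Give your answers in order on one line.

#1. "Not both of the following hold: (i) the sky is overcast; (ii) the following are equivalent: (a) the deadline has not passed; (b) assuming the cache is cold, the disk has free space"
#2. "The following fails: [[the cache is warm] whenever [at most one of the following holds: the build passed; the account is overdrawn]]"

Let S = "the sky is overcast" (F), V = "the deadline has passed" (F), Q = "the cache is warm" (F), U = "the disk is full" (F), P = "the build passed" (F), R = "the account is overdrawn" (T).

#1: In symbols: S ↑ (¬V ↔ (¬Q → ¬U))

¬V = ¬F = T
¬Q = ¬F = T
¬U = ¬F = T
¬Q → ¬U = T → T = T
¬V ↔ (¬Q → ¬U) = T ↔ T = T
S ↑ (¬V ↔ (¬Q → ¬U)) = F ↑ T = T
Hence #1 is true.

#2: In symbols: ¬((P ↑ R) → Q)

P ↑ R = F ↑ T = T
(P ↑ R) → Q = T → F = F
¬((P ↑ R) → Q) = ¬F = T
So #2 is true.

#1 true; #2 true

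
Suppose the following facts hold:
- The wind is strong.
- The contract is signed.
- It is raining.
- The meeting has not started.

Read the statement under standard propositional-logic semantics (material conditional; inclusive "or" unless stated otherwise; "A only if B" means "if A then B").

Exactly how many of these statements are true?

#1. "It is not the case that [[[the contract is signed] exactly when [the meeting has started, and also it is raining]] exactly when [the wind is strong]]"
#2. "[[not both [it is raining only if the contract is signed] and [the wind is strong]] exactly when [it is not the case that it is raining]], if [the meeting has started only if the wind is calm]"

Let Q = "the contract is signed" (T), S = "the meeting has started" (F), R = "it is raining" (T), P = "the wind is strong" (T).

#1: In symbols: ~((Q <-> (S & R)) <-> P)

S & R = F & T = F
Q <-> (S & R) = T <-> F = F
(Q <-> (S & R)) <-> P = F <-> T = F
~((Q <-> (S & R)) <-> P) = ~F = T
Thus #1 is true.

#2: In symbols: (S -> ~P) -> (((R -> Q) nand P) <-> ~R)

~P = ~T = F
S -> ~P = F -> F = T
R -> Q = T -> T = T
(R -> Q) nand P = T nand T = F
~R = ~T = F
((R -> Q) nand P) <-> ~R = F <-> F = T
(S -> ~P) -> (((R -> Q) nand P) <-> ~R) = T -> T = T
So #2 is true.

True statements: 2 (#1, #2).

2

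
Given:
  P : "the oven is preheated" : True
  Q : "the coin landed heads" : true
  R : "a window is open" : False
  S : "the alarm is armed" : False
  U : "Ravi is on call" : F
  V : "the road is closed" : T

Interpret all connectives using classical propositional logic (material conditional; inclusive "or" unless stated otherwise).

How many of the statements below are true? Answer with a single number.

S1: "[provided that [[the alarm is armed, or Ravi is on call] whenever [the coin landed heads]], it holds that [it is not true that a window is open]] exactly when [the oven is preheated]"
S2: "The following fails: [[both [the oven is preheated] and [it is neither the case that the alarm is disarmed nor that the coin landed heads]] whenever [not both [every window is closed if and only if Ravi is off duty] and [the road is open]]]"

2

S1: Parsed as ((Q → (S ∨ U)) → ¬R) ↔ P

S ∨ U = F ∨ F = F
Q → (S ∨ U) = T → F = F
¬R = ¬F = T
(Q → (S ∨ U)) → ¬R = F → T = T
((Q → (S ∨ U)) → ¬R) ↔ P = T ↔ T = T
So S1 is true.

S2: This is ¬(((¬R ↔ ¬U) ↑ ¬V) → (P ∧ (¬S ↓ Q))).

¬R = ¬F = T
¬U = ¬F = T
¬R ↔ ¬U = T ↔ T = T
¬V = ¬T = F
(¬R ↔ ¬U) ↑ ¬V = T ↑ F = T
¬S = ¬F = T
¬S ↓ Q = T ↓ T = F
P ∧ (¬S ↓ Q) = T ∧ F = F
((¬R ↔ ¬U) ↑ ¬V) → (P ∧ (¬S ↓ Q)) = T → F = F
¬(((¬R ↔ ¬U) ↑ ¬V) → (P ∧ (¬S ↓ Q))) = ¬F = T
Thus S2 is true.

Count: 2.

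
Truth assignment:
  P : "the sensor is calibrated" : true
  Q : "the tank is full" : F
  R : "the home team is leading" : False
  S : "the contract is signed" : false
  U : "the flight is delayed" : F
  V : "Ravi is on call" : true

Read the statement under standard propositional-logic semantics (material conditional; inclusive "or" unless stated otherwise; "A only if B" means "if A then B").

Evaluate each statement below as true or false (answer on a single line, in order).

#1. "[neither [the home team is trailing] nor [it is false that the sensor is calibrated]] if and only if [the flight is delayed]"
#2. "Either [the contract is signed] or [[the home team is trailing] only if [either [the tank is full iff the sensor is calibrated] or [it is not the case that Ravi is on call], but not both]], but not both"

#1 T / #2 F

#1: This is (~R nor ~P) <-> U.

~R = ~F = T
~P = ~T = F
~R nor ~P = T nor F = F
(~R nor ~P) <-> U = F <-> F = T
Thus #1 is true.

#2: In symbols: S xor (~R -> ((Q <-> P) xor ~V))

~R = ~F = T
Q <-> P = F <-> T = F
~V = ~T = F
(Q <-> P) xor ~V = F xor F = F
~R -> ((Q <-> P) xor ~V) = T -> F = F
S xor (~R -> ((Q <-> P) xor ~V)) = F xor F = F
So #2 is false.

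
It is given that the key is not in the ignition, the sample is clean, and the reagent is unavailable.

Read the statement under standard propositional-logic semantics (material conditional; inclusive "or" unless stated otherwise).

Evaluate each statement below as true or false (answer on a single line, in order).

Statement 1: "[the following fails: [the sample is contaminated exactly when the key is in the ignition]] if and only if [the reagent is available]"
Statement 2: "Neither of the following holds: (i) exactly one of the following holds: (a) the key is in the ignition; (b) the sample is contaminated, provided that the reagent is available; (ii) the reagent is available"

Let Q = "the sample is contaminated" (F), P = "the key is in the ignition" (F), R = "the reagent is available" (F).

Statement 1: Formalization: ~(Q <-> P) <-> R

Q <-> P = F <-> F = T
~(Q <-> P) = ~T = F
~(Q <-> P) <-> R = F <-> F = T
Thus Statement 1 is true.

Statement 2: This is (P xor (R -> Q)) nor R.

R -> Q = F -> F = T
P xor (R -> Q) = F xor T = T
(P xor (R -> Q)) nor R = T nor F = F
So Statement 2 is false.

Statement 1 True; Statement 2 False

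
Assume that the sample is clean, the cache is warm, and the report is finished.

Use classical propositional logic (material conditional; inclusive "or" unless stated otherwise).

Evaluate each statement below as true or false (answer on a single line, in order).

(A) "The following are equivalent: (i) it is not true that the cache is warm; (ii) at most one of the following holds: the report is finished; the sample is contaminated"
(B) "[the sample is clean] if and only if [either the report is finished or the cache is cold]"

(A) False; (B) True

Let R = "the cache is warm" (T), S = "the report is finished" (T), L = "the sample is contaminated" (F).

(A): This is ¬R ↔ (S ↑ L).

¬R = ¬T = F
S ↑ L = T ↑ F = T
¬R ↔ (S ↑ L) = F ↔ T = F
So (A) is false.

(B): Formalization: ¬L ↔ (S ∨ ¬R)

¬L = ¬F = T
¬R = ¬T = F
S ∨ ¬R = T ∨ F = T
¬L ↔ (S ∨ ¬R) = T ↔ T = T
Thus (B) is true.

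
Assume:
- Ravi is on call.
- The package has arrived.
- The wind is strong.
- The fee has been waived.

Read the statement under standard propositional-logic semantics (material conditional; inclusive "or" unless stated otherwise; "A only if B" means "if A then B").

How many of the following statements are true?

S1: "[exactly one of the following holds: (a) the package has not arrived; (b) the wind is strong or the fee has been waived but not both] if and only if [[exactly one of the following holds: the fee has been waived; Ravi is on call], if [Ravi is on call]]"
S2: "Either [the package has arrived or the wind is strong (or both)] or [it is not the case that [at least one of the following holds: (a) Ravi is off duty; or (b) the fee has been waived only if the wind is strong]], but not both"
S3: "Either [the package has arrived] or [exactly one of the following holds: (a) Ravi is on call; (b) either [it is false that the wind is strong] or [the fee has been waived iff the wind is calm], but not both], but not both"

2

Let S = "the package has arrived" (T), G = "the wind is strong" (T), U = "the fee has been waived" (T), K = "Ravi is on call" (T).

S1: This is (¬S ⊕ (G ⊕ U)) ↔ (K → (U ⊕ K)).

¬S = ¬T = F
G ⊕ U = T ⊕ T = F
¬S ⊕ (G ⊕ U) = F ⊕ F = F
U ⊕ K = T ⊕ T = F
K → (U ⊕ K) = T → F = F
(¬S ⊕ (G ⊕ U)) ↔ (K → (U ⊕ K)) = F ↔ F = T
Thus S1 is true.

S2: Formalization: (S ∨ G) ⊕ ¬(¬K ∨ (U → G))

S ∨ G = T ∨ T = T
¬K = ¬T = F
U → G = T → T = T
¬K ∨ (U → G) = F ∨ T = T
¬(¬K ∨ (U → G)) = ¬T = F
(S ∨ G) ⊕ ¬(¬K ∨ (U → G)) = T ⊕ F = T
Thus S2 is true.

S3: This is S ⊕ (K ⊕ (¬G ⊕ (U ↔ ¬G))).

¬G = ¬T = F
¬G = ¬T = F
U ↔ ¬G = T ↔ F = F
¬G ⊕ (U ↔ ¬G) = F ⊕ F = F
K ⊕ (¬G ⊕ (U ↔ ¬G)) = T ⊕ F = T
S ⊕ (K ⊕ (¬G ⊕ (U ↔ ¬G))) = T ⊕ T = F
Thus S3 is false.

2 of the 3 statements are true (S1, S2).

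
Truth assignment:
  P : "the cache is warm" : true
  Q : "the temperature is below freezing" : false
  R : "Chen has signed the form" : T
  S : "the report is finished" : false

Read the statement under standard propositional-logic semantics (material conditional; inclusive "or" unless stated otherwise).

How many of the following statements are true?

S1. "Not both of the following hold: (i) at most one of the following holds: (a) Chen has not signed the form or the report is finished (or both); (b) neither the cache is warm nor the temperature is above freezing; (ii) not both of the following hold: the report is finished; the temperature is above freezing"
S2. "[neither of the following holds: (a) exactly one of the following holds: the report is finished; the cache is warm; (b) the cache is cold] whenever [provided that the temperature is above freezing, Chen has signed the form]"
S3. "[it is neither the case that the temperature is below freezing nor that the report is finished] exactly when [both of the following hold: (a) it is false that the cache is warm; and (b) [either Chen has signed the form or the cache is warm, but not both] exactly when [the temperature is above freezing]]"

0

S1: Formalization: ((not R or S) nand (P nor not Q)) nand (S nand not Q)

not R = not True = False
not R or S = False or False = False
not Q = not False = True
P nor not Q = True nor True = False
(not R or S) nand (P nor not Q) = False nand False = True
not Q = not False = True
S nand not Q = False nand True = True
((not R or S) nand (P nor not Q)) nand (S nand not Q) = True nand True = False
Thus S1 is false.

S2: Formalization: (not Q -> R) -> ((S xor P) nor not P)

not Q = not False = True
not Q -> R = True -> True = True
S xor P = False xor True = True
not P = not True = False
(S xor P) nor not P = True nor False = False
(not Q -> R) -> ((S xor P) nor not P) = True -> False = False
So S2 is false.

S3: This is (Q nor S) iff (not P and ((R xor P) iff not Q)).

Q nor S = False nor False = True
not P = not True = False
R xor P = True xor True = False
not Q = not False = True
(R xor P) iff not Q = False iff True = False
not P and ((R xor P) iff not Q) = False and False = False
(Q nor S) iff (not P and ((R xor P) iff not Q)) = True iff False = False
Thus S3 is false.

True statements: 0 (none).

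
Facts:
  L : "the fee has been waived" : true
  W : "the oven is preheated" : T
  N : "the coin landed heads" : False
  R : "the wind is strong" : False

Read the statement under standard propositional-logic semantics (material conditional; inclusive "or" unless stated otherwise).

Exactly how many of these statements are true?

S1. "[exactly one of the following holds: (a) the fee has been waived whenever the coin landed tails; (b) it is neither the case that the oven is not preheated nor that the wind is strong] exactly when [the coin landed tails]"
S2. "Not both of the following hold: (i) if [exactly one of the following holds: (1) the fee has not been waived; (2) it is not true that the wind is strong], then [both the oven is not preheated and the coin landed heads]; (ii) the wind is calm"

1

S1: Parsed as ((not N -> L) xor (not W nor R)) iff not N

not N = not False = True
not N -> L = True -> True = True
not W = not True = False
not W nor R = False nor False = True
(not N -> L) xor (not W nor R) = True xor True = False
not N = not False = True
((not N -> L) xor (not W nor R)) iff not N = False iff True = False
Thus S1 is false.

S2: Parsed as ((not L xor not R) -> (not W and N)) nand not R

not L = not True = False
not R = not False = True
not L xor not R = False xor True = True
not W = not True = False
not W and N = False and False = False
(not L xor not R) -> (not W and N) = True -> False = False
not R = not False = True
((not L xor not R) -> (not W and N)) nand not R = False nand True = True
Thus S2 is true.

1 of the 2 statements is true (S2).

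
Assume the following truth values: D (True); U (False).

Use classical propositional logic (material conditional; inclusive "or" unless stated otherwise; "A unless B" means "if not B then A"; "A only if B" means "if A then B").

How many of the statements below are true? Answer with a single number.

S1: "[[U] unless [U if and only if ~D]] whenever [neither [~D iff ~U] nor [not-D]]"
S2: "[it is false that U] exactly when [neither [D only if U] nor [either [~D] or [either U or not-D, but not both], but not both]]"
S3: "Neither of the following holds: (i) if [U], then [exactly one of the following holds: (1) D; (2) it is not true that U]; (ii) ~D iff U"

S1: Formalization: ((¬D ↔ ¬U) ↓ ¬D) → (U ∨ (U ↔ ¬D))

¬D = ¬T = F
¬U = ¬F = T
¬D ↔ ¬U = F ↔ T = F
¬D = ¬T = F
(¬D ↔ ¬U) ↓ ¬D = F ↓ F = T
¬D = ¬T = F
U ↔ ¬D = F ↔ F = T
U ∨ (U ↔ ¬D) = F ∨ T = T
((¬D ↔ ¬U) ↓ ¬D) → (U ∨ (U ↔ ¬D)) = T → T = T
Hence S1 is true.

S2: In symbols: ¬U ↔ ((D → U) ↓ (¬D ⊕ (U ⊕ ¬D)))

¬U = ¬F = T
D → U = T → F = F
¬D = ¬T = F
¬D = ¬T = F
U ⊕ ¬D = F ⊕ F = F
¬D ⊕ (U ⊕ ¬D) = F ⊕ F = F
(D → U) ↓ (¬D ⊕ (U ⊕ ¬D)) = F ↓ F = T
¬U ↔ ((D → U) ↓ (¬D ⊕ (U ⊕ ¬D))) = T ↔ T = T
Thus S2 is true.

S3: In symbols: (U → (D ⊕ ¬U)) ↓ (¬D ↔ U)

¬U = ¬F = T
D ⊕ ¬U = T ⊕ T = F
U → (D ⊕ ¬U) = F → F = T
¬D = ¬T = F
¬D ↔ U = F ↔ F = T
(U → (D ⊕ ¬U)) ↓ (¬D ↔ U) = T ↓ T = F
Hence S3 is false.

Count: 2.

2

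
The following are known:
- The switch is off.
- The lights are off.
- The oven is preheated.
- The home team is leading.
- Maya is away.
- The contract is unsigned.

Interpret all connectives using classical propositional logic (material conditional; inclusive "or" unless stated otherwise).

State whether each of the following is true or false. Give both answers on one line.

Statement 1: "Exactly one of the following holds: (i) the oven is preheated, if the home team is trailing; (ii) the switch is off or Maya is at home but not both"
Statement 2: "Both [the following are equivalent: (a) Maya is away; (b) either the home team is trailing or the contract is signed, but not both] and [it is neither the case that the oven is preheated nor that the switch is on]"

Let P = "the home team is leading" (T), U = "the oven is preheated" (T), R = "the switch is on" (F), K = "Maya is at home" (F), V = "the contract is signed" (F).

Statement 1: This is (¬P → U) ⊕ (¬R ⊕ K).

¬P = ¬T = F
¬P → U = F → T = T
¬R = ¬F = T
¬R ⊕ K = T ⊕ F = T
(¬P → U) ⊕ (¬R ⊕ K) = T ⊕ T = F
Hence Statement 1 is false.

Statement 2: This is (¬K ↔ (¬P ⊕ V)) ∧ (U ↓ R).

¬K = ¬F = T
¬P = ¬T = F
¬P ⊕ V = F ⊕ F = F
¬K ↔ (¬P ⊕ V) = T ↔ F = F
U ↓ R = T ↓ F = F
(¬K ↔ (¬P ⊕ V)) ∧ (U ↓ R) = F ∧ F = F
So Statement 2 is false.

Statement 1 False, Statement 2 False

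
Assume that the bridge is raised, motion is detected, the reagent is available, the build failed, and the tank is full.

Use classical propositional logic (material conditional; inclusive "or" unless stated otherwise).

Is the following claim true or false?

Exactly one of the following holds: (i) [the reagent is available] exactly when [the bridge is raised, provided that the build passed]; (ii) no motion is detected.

Let R = "the reagent is available" (T), S = "the build passed" (F), P = "the bridge is raised" (T), Q = "motion is detected" (T).
Formalization: (R ↔ (S → P)) ⊕ ¬Q

S → P = F → T = T
R ↔ (S → P) = T ↔ T = T
¬Q = ¬T = F
(R ↔ (S → P)) ⊕ ¬Q = T ⊕ F = T

true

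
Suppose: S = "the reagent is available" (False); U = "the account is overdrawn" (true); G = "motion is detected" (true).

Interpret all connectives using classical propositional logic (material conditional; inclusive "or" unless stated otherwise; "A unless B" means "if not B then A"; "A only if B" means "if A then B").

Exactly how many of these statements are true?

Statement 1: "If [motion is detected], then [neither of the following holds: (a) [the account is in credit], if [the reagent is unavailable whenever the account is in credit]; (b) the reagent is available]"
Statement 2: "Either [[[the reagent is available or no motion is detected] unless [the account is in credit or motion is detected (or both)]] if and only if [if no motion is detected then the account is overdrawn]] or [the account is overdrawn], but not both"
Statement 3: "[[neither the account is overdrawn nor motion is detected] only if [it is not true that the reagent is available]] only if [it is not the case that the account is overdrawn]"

1

Statement 1: Formalization: G -> (((not U -> not S) -> not U) nor S)

not U = not True = False
not S = not False = True
not U -> not S = False -> True = True
not U = not True = False
(not U -> not S) -> not U = True -> False = False
((not U -> not S) -> not U) nor S = False nor False = True
G -> (((not U -> not S) -> not U) nor S) = True -> True = True
Thus Statement 1 is true.

Statement 2: Formalization: (((S or not G) or (not U or G)) iff (not G -> U)) xor U

not G = not True = False
S or not G = False or False = False
not U = not True = False
not U or G = False or True = True
(S or not G) or (not U or G) = False or True = True
not G = not True = False
not G -> U = False -> True = True
((S or not G) or (not U or G)) iff (not G -> U) = True iff True = True
(((S or not G) or (not U or G)) iff (not G -> U)) xor U = True xor True = False
So Statement 2 is false.

Statement 3: This is ((U nor G) -> not S) -> not U.

U nor G = True nor True = False
not S = not False = True
(U nor G) -> not S = False -> True = True
not U = not True = False
((U nor G) -> not S) -> not U = True -> False = False
So Statement 3 is false.

Count: 1.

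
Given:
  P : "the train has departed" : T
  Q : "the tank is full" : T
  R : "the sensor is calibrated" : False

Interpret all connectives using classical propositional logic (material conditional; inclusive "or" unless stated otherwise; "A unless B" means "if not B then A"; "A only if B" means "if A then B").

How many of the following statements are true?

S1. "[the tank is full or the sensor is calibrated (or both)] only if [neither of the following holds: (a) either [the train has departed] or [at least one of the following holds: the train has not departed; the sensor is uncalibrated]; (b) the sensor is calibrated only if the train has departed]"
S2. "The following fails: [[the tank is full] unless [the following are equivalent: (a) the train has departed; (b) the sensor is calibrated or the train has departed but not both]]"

0

S1: Formalization: (Q or R) -> ((P or (not P or not R)) nor (R -> P))

Q or R = True or False = True
not P = not True = False
not R = not False = True
not P or not R = False or True = True
P or (not P or not R) = True or True = True
R -> P = False -> True = True
(P or (not P or not R)) nor (R -> P) = True nor True = False
(Q or R) -> ((P or (not P or not R)) nor (R -> P)) = True -> False = False
Thus S1 is false.

S2: In symbols: not (Q or (P iff (R xor P)))

R xor P = False xor True = True
P iff (R xor P) = True iff True = True
Q or (P iff (R xor P)) = True or True = True
not (Q or (P iff (R xor P))) = not True = False
Thus S2 is false.

0 of the 2 statements are true (none).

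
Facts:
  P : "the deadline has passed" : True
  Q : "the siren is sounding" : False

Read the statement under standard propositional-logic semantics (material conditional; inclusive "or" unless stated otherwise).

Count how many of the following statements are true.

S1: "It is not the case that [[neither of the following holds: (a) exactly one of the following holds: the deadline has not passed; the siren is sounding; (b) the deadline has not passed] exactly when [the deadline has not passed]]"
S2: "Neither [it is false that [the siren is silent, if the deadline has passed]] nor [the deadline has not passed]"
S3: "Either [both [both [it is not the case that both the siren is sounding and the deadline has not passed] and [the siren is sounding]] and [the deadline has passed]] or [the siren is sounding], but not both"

2

S1: Formalization: ~(((~P xor Q) nor ~P) <-> ~P)

~P = ~T = F
~P xor Q = F xor F = F
~P = ~T = F
(~P xor Q) nor ~P = F nor F = T
~P = ~T = F
((~P xor Q) nor ~P) <-> ~P = T <-> F = F
~(((~P xor Q) nor ~P) <-> ~P) = ~F = T
Thus S1 is true.

S2: In symbols: ~(P -> ~Q) nor ~P

~Q = ~F = T
P -> ~Q = T -> T = T
~(P -> ~Q) = ~T = F
~P = ~T = F
~(P -> ~Q) nor ~P = F nor F = T
Thus S2 is true.

S3: Formalization: (((Q nand ~P) & Q) & P) xor Q

~P = ~T = F
Q nand ~P = F nand F = T
(Q nand ~P) & Q = T & F = F
((Q nand ~P) & Q) & P = F & T = F
(((Q nand ~P) & Q) & P) xor Q = F xor F = F
Hence S3 is false.

2 of the 3 statements are true.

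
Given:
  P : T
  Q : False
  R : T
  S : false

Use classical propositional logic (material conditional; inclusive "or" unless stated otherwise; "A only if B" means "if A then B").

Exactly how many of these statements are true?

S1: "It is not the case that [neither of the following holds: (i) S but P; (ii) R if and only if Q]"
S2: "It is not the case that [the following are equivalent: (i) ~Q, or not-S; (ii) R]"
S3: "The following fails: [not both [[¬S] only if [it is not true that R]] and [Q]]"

0

S1: In symbols: not ((S and P) nor (R iff Q))

S and P = False and True = False
R iff Q = True iff False = False
(S and P) nor (R iff Q) = False nor False = True
not ((S and P) nor (R iff Q)) = not True = False
Thus S1 is false.

S2: Parsed as not ((not Q or not S) iff R)

not Q = not False = True
not S = not False = True
not Q or not S = True or True = True
(not Q or not S) iff R = True iff True = True
not ((not Q or not S) iff R) = not True = False
Hence S2 is false.

S3: In symbols: not ((not S -> not R) nand Q)

not S = not False = True
not R = not True = False
not S -> not R = True -> False = False
(not S -> not R) nand Q = False nand False = True
not ((not S -> not R) nand Q) = not True = False
Thus S3 is false.

True statements: 0 (none).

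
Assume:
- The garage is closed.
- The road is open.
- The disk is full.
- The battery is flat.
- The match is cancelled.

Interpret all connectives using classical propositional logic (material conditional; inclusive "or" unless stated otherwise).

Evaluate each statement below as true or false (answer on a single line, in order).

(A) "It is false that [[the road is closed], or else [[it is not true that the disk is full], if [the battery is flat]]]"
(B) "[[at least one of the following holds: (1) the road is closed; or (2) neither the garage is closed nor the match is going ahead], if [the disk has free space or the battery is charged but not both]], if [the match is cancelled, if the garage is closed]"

(A) True, (B) True

Let G = "the road is closed" (F), N = "the battery is charged" (F), S = "the disk is full" (T), R = "the garage is closed" (T), D = "the match is cancelled" (T).

(A): In symbols: ¬(G ∨ (¬N → ¬S))

¬N = ¬F = T
¬S = ¬T = F
¬N → ¬S = T → F = F
G ∨ (¬N → ¬S) = F ∨ F = F
¬(G ∨ (¬N → ¬S)) = ¬F = T
So (A) is true.

(B): Parsed as (R → D) → ((¬S ⊕ N) → (G ∨ (R ↓ ¬D)))

R → D = T → T = T
¬S = ¬T = F
¬S ⊕ N = F ⊕ F = F
¬D = ¬T = F
R ↓ ¬D = T ↓ F = F
G ∨ (R ↓ ¬D) = F ∨ F = F
(¬S ⊕ N) → (G ∨ (R ↓ ¬D)) = F → F = T
(R → D) → ((¬S ⊕ N) → (G ∨ (R ↓ ¬D))) = T → T = T
So (B) is true.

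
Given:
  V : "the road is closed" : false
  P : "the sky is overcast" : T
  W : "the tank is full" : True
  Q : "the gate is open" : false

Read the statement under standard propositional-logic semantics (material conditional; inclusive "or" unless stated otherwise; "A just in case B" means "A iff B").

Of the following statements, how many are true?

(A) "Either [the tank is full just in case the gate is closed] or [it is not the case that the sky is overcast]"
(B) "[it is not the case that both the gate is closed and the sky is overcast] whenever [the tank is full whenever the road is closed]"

1

(A): This is (W <-> ~Q) | ~P.

~Q = ~F = T
W <-> ~Q = T <-> T = T
~P = ~T = F
(W <-> ~Q) | ~P = T | F = T
Thus (A) is true.

(B): In symbols: (V -> W) -> (~Q nand P)

V -> W = F -> T = T
~Q = ~F = T
~Q nand P = T nand T = F
(V -> W) -> (~Q nand P) = T -> F = F
So (B) is false.

1 of the 2 statements is true.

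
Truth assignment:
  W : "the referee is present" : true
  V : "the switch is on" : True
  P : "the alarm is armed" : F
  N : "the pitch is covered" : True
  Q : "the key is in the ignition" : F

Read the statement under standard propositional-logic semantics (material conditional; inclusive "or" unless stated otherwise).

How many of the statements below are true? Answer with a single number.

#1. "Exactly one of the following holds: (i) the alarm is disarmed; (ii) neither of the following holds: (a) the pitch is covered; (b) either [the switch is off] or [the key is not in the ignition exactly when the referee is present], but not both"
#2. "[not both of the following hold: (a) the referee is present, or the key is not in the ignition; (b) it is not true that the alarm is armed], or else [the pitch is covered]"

#1: Formalization: ¬P ⊕ (N ↓ (¬V ⊕ (¬Q ↔ W)))

¬P = ¬F = T
¬V = ¬T = F
¬Q = ¬F = T
¬Q ↔ W = T ↔ T = T
¬V ⊕ (¬Q ↔ W) = F ⊕ T = T
N ↓ (¬V ⊕ (¬Q ↔ W)) = T ↓ T = F
¬P ⊕ (N ↓ (¬V ⊕ (¬Q ↔ W))) = T ⊕ F = T
Hence #1 is true.

#2: Formalization: ((W ∨ ¬Q) ↑ ¬P) ∨ N

¬Q = ¬F = T
W ∨ ¬Q = T ∨ T = T
¬P = ¬F = T
(W ∨ ¬Q) ↑ ¬P = T ↑ T = F
((W ∨ ¬Q) ↑ ¬P) ∨ N = F ∨ T = T
Hence #2 is true.

Count: 2.

2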